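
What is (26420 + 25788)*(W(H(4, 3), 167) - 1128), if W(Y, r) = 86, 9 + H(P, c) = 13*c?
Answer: -54400736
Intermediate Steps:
H(P, c) = -9 + 13*c
(26420 + 25788)*(W(H(4, 3), 167) - 1128) = (26420 + 25788)*(86 - 1128) = 52208*(-1042) = -54400736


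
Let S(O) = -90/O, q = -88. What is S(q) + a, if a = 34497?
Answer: 1517913/44 ≈ 34498.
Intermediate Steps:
S(q) + a = -90/(-88) + 34497 = -90*(-1/88) + 34497 = 45/44 + 34497 = 1517913/44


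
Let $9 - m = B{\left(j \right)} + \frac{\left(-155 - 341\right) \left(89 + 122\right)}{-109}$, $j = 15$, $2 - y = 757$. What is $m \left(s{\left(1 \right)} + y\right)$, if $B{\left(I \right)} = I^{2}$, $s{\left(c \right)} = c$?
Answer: $\frac{96662800}{109} \approx 8.8682 \cdot 10^{5}$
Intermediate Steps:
$y = -755$ ($y = 2 - 757 = -755$)
$m = - \frac{128200}{109}$ ($m = 9 - \left(15^{2} + \frac{\left(-155 - 341\right) \left(89 + 122\right)}{-109}\right) = 9 - \left(225 + \left(-496\right) 211 \left(- \frac{1}{109}\right)\right) = 9 - \left(225 - - \frac{104656}{109}\right) = 9 - \left(225 + \frac{104656}{109}\right) = 9 - \frac{129181}{109} = - \frac{128200}{109} \approx -1176.1$)
$m \left(s{\left(1 \right)} + y\right) = - \frac{128200 \left(1 - 755\right)}{109} = \left(- \frac{128200}{109}\right) \left(-754\right) = \frac{96662800}{109}$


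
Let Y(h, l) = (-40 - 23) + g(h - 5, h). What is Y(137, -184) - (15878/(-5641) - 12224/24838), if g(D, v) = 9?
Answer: -3551334592/70055579 ≈ -50.693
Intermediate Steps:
Y(h, l) = -54 (Y(h, l) = (-40 - 23) + 9 = -63 + 9 = -54)
Y(137, -184) - (15878/(-5641) - 12224/24838) = -54 - (15878/(-5641) - 12224/24838) = -54 - (15878*(-1/5641) - 12224*1/24838) = -54 - (-15878/5641 - 6112/12419) = -54 - 1*(-231666674/70055579) = -54 + 231666674/70055579 = -3551334592/70055579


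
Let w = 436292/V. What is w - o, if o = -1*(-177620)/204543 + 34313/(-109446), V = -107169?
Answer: -1233132537604865/266569945985898 ≈ -4.6259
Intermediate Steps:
o = 4140438187/7462137726 (o = 177620*(1/204543) + 34313*(-1/109446) = 177620/204543 - 34313/109446 = 4140438187/7462137726 ≈ 0.55486)
w = -436292/107169 (w = 436292/(-107169) = 436292*(-1/107169) = -436292/107169 ≈ -4.0711)
w - o = -436292/107169 - 1*4140438187/7462137726 = -436292/107169 - 4140438187/7462137726 = -1233132537604865/266569945985898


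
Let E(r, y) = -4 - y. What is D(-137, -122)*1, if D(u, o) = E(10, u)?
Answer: 133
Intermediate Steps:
D(u, o) = -4 - u
D(-137, -122)*1 = (-4 - 1*(-137))*1 = (-4 + 137)*1 = 133*1 = 133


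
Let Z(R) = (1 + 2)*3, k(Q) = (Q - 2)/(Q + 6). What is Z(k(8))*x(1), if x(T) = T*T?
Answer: 9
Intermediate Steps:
k(Q) = (-2 + Q)/(6 + Q)
x(T) = T²
Z(R) = 9 (Z(R) = 3*3 = 9)
Z(k(8))*x(1) = 9*1² = 9*1 = 9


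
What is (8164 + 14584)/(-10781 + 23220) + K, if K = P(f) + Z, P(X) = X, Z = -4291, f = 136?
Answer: -51661297/12439 ≈ -4153.2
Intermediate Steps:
K = -4155 (K = 136 - 4291 = -4155)
(8164 + 14584)/(-10781 + 23220) + K = (8164 + 14584)/(-10781 + 23220) - 4155 = 22748/12439 - 4155 = -51661297/12439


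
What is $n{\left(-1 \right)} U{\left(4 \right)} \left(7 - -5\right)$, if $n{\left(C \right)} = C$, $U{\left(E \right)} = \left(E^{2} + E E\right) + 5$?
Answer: $-444$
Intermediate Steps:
$U{\left(E \right)} = 5 + 2 E^{2}$ ($U{\left(E \right)} = \left(E^{2} + E^{2}\right) + 5 = 2 E^{2} + 5 = 5 + 2 E^{2}$)
$n{\left(-1 \right)} U{\left(4 \right)} \left(7 - -5\right) = - (5 + 2 \cdot 4^{2}) \left(7 - -5\right) = - (5 + 2 \cdot 16) \left(7 + 5\right) = - (5 + 32) 12 = \left(-1\right) 37 \cdot 12 = \left(-37\right) 12 = -444$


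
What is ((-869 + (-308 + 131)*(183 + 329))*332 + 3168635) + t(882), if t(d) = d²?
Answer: -26429117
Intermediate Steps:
((-869 + (-308 + 131)*(183 + 329))*332 + 3168635) + t(882) = ((-869 + (-308 + 131)*(183 + 329))*332 + 3168635) + 882² = ((-869 - 177*512)*332 + 3168635) + 777924 = ((-869 - 90624)*332 + 3168635) + 777924 = (-91493*332 + 3168635) + 777924 = (-30375676 + 3168635) + 777924 = -27207041 + 777924 = -26429117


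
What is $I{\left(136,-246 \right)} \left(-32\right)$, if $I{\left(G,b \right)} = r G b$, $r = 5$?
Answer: $5352960$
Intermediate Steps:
$I{\left(G,b \right)} = 5 G b$
$I{\left(136,-246 \right)} \left(-32\right) = 5 \cdot 136 \left(-246\right) \left(-32\right) = \left(-167280\right) \left(-32\right) = 5352960$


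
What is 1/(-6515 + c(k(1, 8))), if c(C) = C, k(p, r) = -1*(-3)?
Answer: -1/6512 ≈ -0.00015356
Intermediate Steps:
k(p, r) = 3
1/(-6515 + c(k(1, 8))) = 1/(-6515 + 3) = 1/(-6512) = -1/6512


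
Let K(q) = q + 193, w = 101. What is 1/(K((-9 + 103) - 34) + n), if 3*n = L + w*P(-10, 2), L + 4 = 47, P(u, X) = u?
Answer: -3/208 ≈ -0.014423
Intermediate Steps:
L = 43 (L = -4 + 47 = 43)
K(q) = 193 + q
n = -967/3 (n = (43 + 101*(-10))/3 = (43 - 1010)/3 = (⅓)*(-967) = -967/3 ≈ -322.33)
1/(K((-9 + 103) - 34) + n) = 1/((193 + ((-9 + 103) - 34)) - 967/3) = 1/((193 + (94 - 34)) - 967/3) = 1/((193 + 60) - 967/3) = 1/(253 - 967/3) = 1/(-208/3) = -3/208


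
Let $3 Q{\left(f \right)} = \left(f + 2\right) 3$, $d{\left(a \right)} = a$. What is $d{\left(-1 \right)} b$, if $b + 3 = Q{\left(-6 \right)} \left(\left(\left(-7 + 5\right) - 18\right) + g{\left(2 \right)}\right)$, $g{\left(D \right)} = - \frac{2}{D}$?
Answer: $-81$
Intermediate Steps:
$Q{\left(f \right)} = 2 + f$ ($Q{\left(f \right)} = \frac{\left(f + 2\right) 3}{3} = \frac{\left(2 + f\right) 3}{3} = \frac{6 + 3 f}{3} = 2 + f$)
$b = 81$ ($b = -3 + \left(2 - 6\right) \left(\left(\left(-7 + 5\right) - 18\right) - \frac{2}{2}\right) = -3 - 4 \left(\left(-2 - 18\right) - 1\right) = -3 - 4 \left(-20 - 1\right) = -3 - -84 = -3 + 84 = 81$)
$d{\left(-1 \right)} b = \left(-1\right) 81 = -81$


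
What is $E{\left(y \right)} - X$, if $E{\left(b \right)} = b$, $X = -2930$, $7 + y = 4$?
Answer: $2927$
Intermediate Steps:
$y = -3$ ($y = -7 + 4 = -3$)
$E{\left(y \right)} - X = -3 - -2930 = -3 + 2930 = 2927$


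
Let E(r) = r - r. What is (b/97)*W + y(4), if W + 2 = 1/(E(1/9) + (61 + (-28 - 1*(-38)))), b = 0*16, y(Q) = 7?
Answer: 7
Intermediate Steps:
E(r) = 0
b = 0
W = -141/71 (W = -2 + 1/(0 + (61 + (-28 - 1*(-38)))) = -2 + 1/(0 + (61 + (-28 + 38))) = -2 + 1/(0 + (61 + 10)) = -2 + 1/(0 + 71) = -2 + 1/71 = -141/71 ≈ -1.9859)
(b/97)*W + y(4) = (0/97)*(-141/71) + 7 = (0*(1/97))*(-141/71) + 7 = 0*(-141/71) + 7 = 0 + 7 = 7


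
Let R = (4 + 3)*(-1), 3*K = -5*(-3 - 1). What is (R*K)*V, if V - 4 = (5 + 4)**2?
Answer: -11900/3 ≈ -3966.7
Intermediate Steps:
K = 20/3 (K = (-5*(-3 - 1))/3 = (-5*(-4))/3 = (1/3)*20 = 20/3 ≈ 6.6667)
V = 85 (V = 4 + (5 + 4)**2 = 4 + 9**2 = 4 + 81 = 85)
R = -7 (R = 7*(-1) = -7)
(R*K)*V = -7*20/3*85 = -140/3*85 = -11900/3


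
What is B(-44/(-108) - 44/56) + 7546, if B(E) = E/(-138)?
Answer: 393629687/52164 ≈ 7546.0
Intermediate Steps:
B(E) = -E/138 (B(E) = E*(-1/138) = -E/138)
B(-44/(-108) - 44/56) + 7546 = -(-44/(-108) - 44/56)/138 + 7546 = -(-44*(-1/108) - 44*1/56)/138 + 7546 = -(11/27 - 11/14)/138 + 7546 = -1/138*(-143/378) + 7546 = 143/52164 + 7546 = 393629687/52164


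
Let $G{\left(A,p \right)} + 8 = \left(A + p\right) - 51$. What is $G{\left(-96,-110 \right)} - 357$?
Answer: $-622$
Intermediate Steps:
$G{\left(A,p \right)} = -59 + A + p$ ($G{\left(A,p \right)} = -8 - \left(51 - A - p\right) = -8 + \left(-51 + A + p\right) = -59 + A + p$)
$G{\left(-96,-110 \right)} - 357 = \left(-59 - 96 - 110\right) - 357 = -265 - 357 = -622$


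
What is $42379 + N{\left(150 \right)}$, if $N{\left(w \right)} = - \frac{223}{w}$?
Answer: $\frac{6356627}{150} \approx 42378.0$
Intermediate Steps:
$42379 + N{\left(150 \right)} = 42379 - \frac{223}{150} = \frac{6356627}{150}$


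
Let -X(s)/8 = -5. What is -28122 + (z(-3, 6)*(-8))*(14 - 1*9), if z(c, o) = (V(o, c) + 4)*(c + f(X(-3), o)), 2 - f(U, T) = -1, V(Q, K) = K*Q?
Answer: -28122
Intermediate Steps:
X(s) = 40 (X(s) = -8*(-5) = 40)
f(U, T) = 3 (f(U, T) = 2 - 1*(-1) = 2 + 1 = 3)
z(c, o) = (3 + c)*(4 + c*o) (z(c, o) = (c*o + 4)*(c + 3) = (4 + c*o)*(3 + c) = (3 + c)*(4 + c*o))
-28122 + (z(-3, 6)*(-8))*(14 - 1*9) = -28122 + ((12 + 4*(-3) + 6*(-3)² + 3*(-3)*6)*(-8))*(14 - 1*9) = -28122 + ((12 - 12 + 6*9 - 54)*(-8))*(14 - 9) = -28122 + ((12 - 12 + 54 - 54)*(-8))*5 = -28122 + (0*(-8))*5 = -28122 + 0*5 = -28122 + 0 = -28122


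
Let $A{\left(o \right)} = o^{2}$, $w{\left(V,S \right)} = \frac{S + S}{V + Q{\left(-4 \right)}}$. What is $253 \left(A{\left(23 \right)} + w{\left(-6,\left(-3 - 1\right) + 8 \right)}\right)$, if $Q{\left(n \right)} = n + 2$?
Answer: $133584$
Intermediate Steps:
$Q{\left(n \right)} = 2 + n$
$w{\left(V,S \right)} = \frac{2 S}{-2 + V}$ ($w{\left(V,S \right)} = \frac{S + S}{V + \left(2 - 4\right)} = \frac{2 S}{V - 2} = \frac{2 S}{-2 + V}$)
$253 \left(A{\left(23 \right)} + w{\left(-6,\left(-3 - 1\right) + 8 \right)}\right) = 253 \left(23^{2} + \frac{2 \left(\left(-3 - 1\right) + 8\right)}{-2 - 6}\right) = 253 \left(529 + \frac{2 \left(-4 + 8\right)}{-8}\right) = 253 \left(529 + 2 \cdot 4 \left(- \frac{1}{8}\right)\right) = 253 \left(529 - 1\right) = 253 \cdot 528 = 133584$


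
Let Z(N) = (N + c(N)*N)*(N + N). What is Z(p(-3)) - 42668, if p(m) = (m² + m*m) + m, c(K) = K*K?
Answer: 59032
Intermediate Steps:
c(K) = K²
p(m) = m + 2*m² (p(m) = (m² + m²) + m = 2*m² + m = m + 2*m²)
Z(N) = 2*N*(N + N³) (Z(N) = (N + N²*N)*(N + N) = (N + N³)*(2*N) = 2*N*(N + N³))
Z(p(-3)) - 42668 = 2*(-3*(1 + 2*(-3)))²*(1 + (-3*(1 + 2*(-3)))²) - 42668 = 2*(-3*(1 - 6))²*(1 + (-3*(1 - 6))²) - 42668 = 2*(-3*(-5))²*(1 + (-3*(-5))²) - 42668 = 2*15²*(1 + 15²) - 42668 = 2*225*(1 + 225) - 42668 = 2*225*226 - 42668 = 101700 - 42668 = 59032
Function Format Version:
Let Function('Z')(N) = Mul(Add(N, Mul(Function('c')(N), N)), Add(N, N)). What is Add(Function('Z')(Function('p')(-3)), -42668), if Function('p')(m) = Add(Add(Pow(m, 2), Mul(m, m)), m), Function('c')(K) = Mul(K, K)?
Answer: 59032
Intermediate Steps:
Function('c')(K) = Pow(K, 2)
Function('p')(m) = Add(m, Mul(2, Pow(m, 2))) (Function('p')(m) = Add(Add(Pow(m, 2), Pow(m, 2)), m) = Add(Mul(2, Pow(m, 2)), m) = Add(m, Mul(2, Pow(m, 2))))
Function('Z')(N) = Mul(2, N, Add(N, Pow(N, 3))) (Function('Z')(N) = Mul(Add(N, Mul(Pow(N, 2), N)), Add(N, N)) = Mul(Add(N, Pow(N, 3)), Mul(2, N)) = Mul(2, N, Add(N, Pow(N, 3))))
Add(Function('Z')(Function('p')(-3)), -42668) = Add(Mul(2, Pow(Mul(-3, Add(1, Mul(2, -3))), 2), Add(1, Pow(Mul(-3, Add(1, Mul(2, -3))), 2))), -42668) = Add(Mul(2, Pow(Mul(-3, Add(1, -6)), 2), Add(1, Pow(Mul(-3, Add(1, -6)), 2))), -42668) = Add(Mul(2, Pow(Mul(-3, -5), 2), Add(1, Pow(Mul(-3, -5), 2))), -42668) = Add(Mul(2, Pow(15, 2), Add(1, Pow(15, 2))), -42668) = Add(Mul(2, 225, Add(1, 225)), -42668) = Add(Mul(2, 225, 226), -42668) = Add(101700, -42668) = 59032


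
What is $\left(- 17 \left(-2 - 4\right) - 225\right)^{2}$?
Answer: $15129$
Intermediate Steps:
$\left(- 17 \left(-2 - 4\right) - 225\right)^{2} = \left(\left(-17\right) \left(-6\right) - 225\right)^{2} = \left(102 - 225\right)^{2} = \left(-123\right)^{2} = 15129$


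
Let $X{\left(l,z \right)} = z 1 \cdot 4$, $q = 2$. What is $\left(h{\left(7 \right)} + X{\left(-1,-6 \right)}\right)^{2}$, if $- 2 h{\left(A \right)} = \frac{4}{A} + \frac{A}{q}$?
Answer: $\frac{531441}{784} \approx 677.86$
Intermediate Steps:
$X{\left(l,z \right)} = 4 z$ ($X{\left(l,z \right)} = z 4 = 4 z$)
$h{\left(A \right)} = - \frac{2}{A} - \frac{A}{4}$ ($h{\left(A \right)} = - \frac{\frac{4}{A} + \frac{A}{2}}{2} = - \frac{\frac{A}{2} + \frac{4}{A}}{2} = - \frac{2}{A} - \frac{A}{4}$)
$\left(h{\left(7 \right)} + X{\left(-1,-6 \right)}\right)^{2} = \left(\left(- \frac{2}{7} - \frac{7}{4}\right) + 4 \left(-6\right)\right)^{2} = \left(\left(\left(-2\right) \frac{1}{7} - \frac{7}{4}\right) - 24\right)^{2} = \left(\left(- \frac{2}{7} - \frac{7}{4}\right) - 24\right)^{2} = \left(- \frac{57}{28} - 24\right)^{2} = \left(- \frac{729}{28}\right)^{2} = \frac{531441}{784}$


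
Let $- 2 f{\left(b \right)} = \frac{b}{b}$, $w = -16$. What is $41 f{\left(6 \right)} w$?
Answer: $328$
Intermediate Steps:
$f{\left(b \right)} = - \frac{1}{2}$ ($f{\left(b \right)} = - \frac{b \frac{1}{b}}{2} = \left(- \frac{1}{2}\right) 1 = - \frac{1}{2}$)
$41 f{\left(6 \right)} w = 41 \left(- \frac{1}{2}\right) \left(-16\right) = \left(- \frac{41}{2}\right) \left(-16\right) = 328$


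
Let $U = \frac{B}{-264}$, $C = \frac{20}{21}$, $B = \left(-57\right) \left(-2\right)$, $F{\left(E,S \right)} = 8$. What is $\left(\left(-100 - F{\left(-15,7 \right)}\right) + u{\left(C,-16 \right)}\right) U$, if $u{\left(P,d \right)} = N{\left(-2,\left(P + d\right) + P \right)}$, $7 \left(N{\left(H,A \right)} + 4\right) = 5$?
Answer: $\frac{14801}{308} \approx 48.055$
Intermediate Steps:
$B = 114$
$C = \frac{20}{21}$ ($C = 20 \cdot \frac{1}{21} = \frac{20}{21} \approx 0.95238$)
$N{\left(H,A \right)} = - \frac{23}{7}$ ($N{\left(H,A \right)} = -4 + \frac{1}{7} \cdot 5 = -4 + \frac{5}{7} = - \frac{23}{7}$)
$u{\left(P,d \right)} = - \frac{23}{7}$
$U = - \frac{19}{44}$ ($U = \frac{114}{-264} = 114 \left(- \frac{1}{264}\right) = - \frac{19}{44} \approx -0.43182$)
$\left(\left(-100 - F{\left(-15,7 \right)}\right) + u{\left(C,-16 \right)}\right) U = \left(\left(-100 - 8\right) - \frac{23}{7}\right) \left(- \frac{19}{44}\right) = \left(-108 - \frac{23}{7}\right) \left(- \frac{19}{44}\right) = \left(- \frac{779}{7}\right) \left(- \frac{19}{44}\right) = \frac{14801}{308}$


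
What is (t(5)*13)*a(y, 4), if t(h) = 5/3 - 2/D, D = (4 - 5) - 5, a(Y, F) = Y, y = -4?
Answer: -104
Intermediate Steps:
D = -6 (D = -1 - 5 = -6)
t(h) = 2 (t(h) = 5/3 - 2/(-6) = 5*(⅓) - 2*(-⅙) = 5/3 + ⅓ = 2)
(t(5)*13)*a(y, 4) = (2*13)*(-4) = 26*(-4) = -104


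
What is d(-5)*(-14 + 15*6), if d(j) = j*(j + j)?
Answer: 3800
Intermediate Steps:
d(j) = 2*j² (d(j) = j*(2*j) = 2*j²)
d(-5)*(-14 + 15*6) = (2*(-5)²)*(-14 + 15*6) = (2*25)*(-14 + 90) = 50*76 = 3800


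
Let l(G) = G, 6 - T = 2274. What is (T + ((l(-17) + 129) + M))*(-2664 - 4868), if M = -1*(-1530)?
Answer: 4715032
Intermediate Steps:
T = -2268 (T = 6 - 1*2274 = 6 - 2274 = -2268)
M = 1530
(T + ((l(-17) + 129) + M))*(-2664 - 4868) = (-2268 + ((-17 + 129) + 1530))*(-2664 - 4868) = (-2268 + (112 + 1530))*(-7532) = (-2268 + 1642)*(-7532) = -626*(-7532) = 4715032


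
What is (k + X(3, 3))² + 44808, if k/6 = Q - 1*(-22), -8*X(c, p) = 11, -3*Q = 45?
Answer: 2973337/64 ≈ 46458.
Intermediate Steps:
Q = -15 (Q = -⅓*45 = -15)
X(c, p) = -11/8 (X(c, p) = -⅛*11 = -11/8)
k = 42 (k = 6*(-15 - 1*(-22)) = 6*(-15 + 22) = 6*7 = 42)
(k + X(3, 3))² + 44808 = (42 - 11/8)² + 44808 = (325/8)² + 44808 = 105625/64 + 44808 = 2973337/64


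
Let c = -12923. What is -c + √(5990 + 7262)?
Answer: 12923 + 2*√3313 ≈ 13038.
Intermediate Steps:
-c + √(5990 + 7262) = -1*(-12923) + √(5990 + 7262) = 12923 + √13252 = 12923 + 2*√3313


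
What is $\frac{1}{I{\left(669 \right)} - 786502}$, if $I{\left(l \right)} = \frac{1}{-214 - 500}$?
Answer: $- \frac{714}{561562429} \approx -1.2715 \cdot 10^{-6}$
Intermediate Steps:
$I{\left(l \right)} = - \frac{1}{714}$ ($I{\left(l \right)} = \frac{1}{-714} = - \frac{1}{714}$)
$\frac{1}{I{\left(669 \right)} - 786502} = \frac{1}{- \frac{1}{714} - 786502} = \frac{1}{- \frac{561562429}{714}} = - \frac{714}{561562429}$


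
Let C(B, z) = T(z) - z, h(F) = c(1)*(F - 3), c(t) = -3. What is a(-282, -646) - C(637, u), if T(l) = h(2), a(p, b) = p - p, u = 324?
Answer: 321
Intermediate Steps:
a(p, b) = 0
h(F) = 9 - 3*F (h(F) = -3*(F - 3) = -3*(-3 + F) = 9 - 3*F)
T(l) = 3 (T(l) = 9 - 3*2 = 9 - 6 = 3)
C(B, z) = 3 - z
a(-282, -646) - C(637, u) = 0 - (3 - 1*324) = 0 - (3 - 324) = 0 - 1*(-321) = 0 + 321 = 321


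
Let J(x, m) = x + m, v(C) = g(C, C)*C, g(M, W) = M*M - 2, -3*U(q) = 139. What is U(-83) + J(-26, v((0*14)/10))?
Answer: -217/3 ≈ -72.333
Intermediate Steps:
U(q) = -139/3 (U(q) = -⅓*139 = -139/3)
g(M, W) = -2 + M² (g(M, W) = M² - 2 = -2 + M²)
v(C) = C*(-2 + C²) (v(C) = (-2 + C²)*C = C*(-2 + C²))
J(x, m) = m + x
U(-83) + J(-26, v((0*14)/10)) = -139/3 + (((0*14)/10)*(-2 + ((0*14)/10)²) - 26) = -139/3 + ((0*(⅒))*(-2 + (0*(⅒))²) - 26) = -139/3 + (0*(-2 + 0²) - 26) = -139/3 + (0*(-2 + 0) - 26) = -139/3 + (0*(-2) - 26) = -139/3 + (0 - 26) = -139/3 - 26 = -217/3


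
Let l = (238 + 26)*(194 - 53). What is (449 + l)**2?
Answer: 1419254929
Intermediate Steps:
l = 37224 (l = 264*141 = 37224)
(449 + l)**2 = (449 + 37224)**2 = 37673**2 = 1419254929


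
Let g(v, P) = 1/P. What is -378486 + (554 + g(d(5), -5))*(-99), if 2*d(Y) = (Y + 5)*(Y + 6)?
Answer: -2166561/5 ≈ -4.3331e+5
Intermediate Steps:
d(Y) = (5 + Y)*(6 + Y)/2 (d(Y) = ((Y + 5)*(Y + 6))/2 = ((5 + Y)*(6 + Y))/2 = (5 + Y)*(6 + Y)/2)
-378486 + (554 + g(d(5), -5))*(-99) = -378486 + (554 + 1/(-5))*(-99) = -378486 + (554 - ⅕)*(-99) = -378486 + (2769/5)*(-99) = -378486 - 274131/5 = -2166561/5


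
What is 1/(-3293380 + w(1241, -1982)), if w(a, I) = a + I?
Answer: -1/3294121 ≈ -3.0357e-7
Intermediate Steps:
w(a, I) = I + a
1/(-3293380 + w(1241, -1982)) = 1/(-3293380 + (-1982 + 1241)) = 1/(-3293380 - 741) = 1/(-3294121) = -1/3294121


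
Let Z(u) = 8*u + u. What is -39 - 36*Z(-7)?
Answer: 2229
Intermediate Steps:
Z(u) = 9*u
-39 - 36*Z(-7) = -39 - 324*(-7) = -39 - 36*(-63) = -39 + 2268 = 2229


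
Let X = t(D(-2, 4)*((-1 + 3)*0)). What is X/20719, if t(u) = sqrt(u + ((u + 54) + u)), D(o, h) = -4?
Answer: 3*sqrt(6)/20719 ≈ 0.00035467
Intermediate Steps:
t(u) = sqrt(54 + 3*u) (t(u) = sqrt(u + ((54 + u) + u)) = sqrt(u + (54 + 2*u)) = sqrt(54 + 3*u))
X = 3*sqrt(6) (X = sqrt(54 + 3*(-4*(-1 + 3)*0)) = sqrt(54 + 3*(-8*0)) = sqrt(54 + 3*(-4*0)) = sqrt(54 + 3*0) = sqrt(54 + 0) = sqrt(54) = 3*sqrt(6) ≈ 7.3485)
X/20719 = (3*sqrt(6))/20719 = (3*sqrt(6))*(1/20719) = 3*sqrt(6)/20719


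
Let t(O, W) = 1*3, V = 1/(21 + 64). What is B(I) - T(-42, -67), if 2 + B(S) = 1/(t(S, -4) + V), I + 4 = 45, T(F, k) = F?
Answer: 10325/256 ≈ 40.332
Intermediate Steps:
V = 1/85 ≈ 0.011765
I = 41 (I = -4 + 45 = 41)
t(O, W) = 3
B(S) = -427/256 (B(S) = -2 + 1/(3 + 1/85) = -2 + 1/(256/85) = -2 + 85/256 = -427/256)
B(I) - T(-42, -67) = -427/256 - 1*(-42) = -427/256 + 42 = 10325/256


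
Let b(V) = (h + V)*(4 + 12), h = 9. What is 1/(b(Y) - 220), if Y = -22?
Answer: -1/428 ≈ -0.0023364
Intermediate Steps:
b(V) = 144 + 16*V (b(V) = (9 + V)*(4 + 12) = (9 + V)*16 = 144 + 16*V)
1/(b(Y) - 220) = 1/((144 + 16*(-22)) - 220) = 1/((144 - 352) - 220) = 1/(-208 - 220) = 1/(-428) = -1/428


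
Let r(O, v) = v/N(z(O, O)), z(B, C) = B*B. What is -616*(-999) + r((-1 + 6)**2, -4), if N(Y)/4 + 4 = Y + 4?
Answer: 384614999/625 ≈ 6.1538e+5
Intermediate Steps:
z(B, C) = B**2
N(Y) = 4*Y (N(Y) = -16 + 4*(Y + 4) = -16 + 4*(4 + Y) = -16 + (16 + 4*Y) = 4*Y)
r(O, v) = v/(4*O**2) (r(O, v) = v/((4*O**2)) = v*(1/(4*O**2)) = v/(4*O**2))
-616*(-999) + r((-1 + 6)**2, -4) = -616*(-999) + (1/4)*(-4)/((-1 + 6)**2)**2 = 615384 + (1/4)*(-4)/(5**2)**2 = 615384 + (1/4)*(-4)/25**2 = 615384 + (1/4)*(-4)*(1/625) = 615384 - 1/625 = 384614999/625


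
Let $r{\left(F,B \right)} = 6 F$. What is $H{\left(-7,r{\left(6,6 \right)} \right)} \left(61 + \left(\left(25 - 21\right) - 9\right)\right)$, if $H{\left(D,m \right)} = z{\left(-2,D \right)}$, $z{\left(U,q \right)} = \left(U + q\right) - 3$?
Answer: $-672$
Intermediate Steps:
$z{\left(U,q \right)} = -3 + U + q$
$H{\left(D,m \right)} = -5 + D$ ($H{\left(D,m \right)} = -3 - 2 + D = -5 + D$)
$H{\left(-7,r{\left(6,6 \right)} \right)} \left(61 + \left(\left(25 - 21\right) - 9\right)\right) = \left(-5 - 7\right) \left(61 + \left(\left(25 - 21\right) - 9\right)\right) = - 12 \left(61 + \left(4 - 9\right)\right) = - 12 \left(61 - 5\right) = \left(-12\right) 56 = -672$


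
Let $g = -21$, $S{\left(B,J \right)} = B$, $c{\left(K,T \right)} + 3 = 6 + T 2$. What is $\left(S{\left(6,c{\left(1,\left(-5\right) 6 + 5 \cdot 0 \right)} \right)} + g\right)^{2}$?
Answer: $225$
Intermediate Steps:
$c{\left(K,T \right)} = 3 + 2 T$ ($c{\left(K,T \right)} = -3 + \left(6 + T 2\right) = -3 + \left(6 + 2 T\right) = 3 + 2 T$)
$\left(S{\left(6,c{\left(1,\left(-5\right) 6 + 5 \cdot 0 \right)} \right)} + g\right)^{2} = \left(6 - 21\right)^{2} = \left(-15\right)^{2} = 225$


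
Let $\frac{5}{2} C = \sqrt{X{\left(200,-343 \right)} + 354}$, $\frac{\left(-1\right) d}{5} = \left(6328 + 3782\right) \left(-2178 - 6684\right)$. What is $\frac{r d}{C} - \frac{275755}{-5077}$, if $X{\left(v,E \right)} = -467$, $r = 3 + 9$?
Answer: $\frac{275755}{5077} - \frac{13439223000 i \sqrt{113}}{113} \approx 54.315 - 1.2643 \cdot 10^{9} i$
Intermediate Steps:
$d = 447974100$ ($d = - 5 \left(6328 + 3782\right) \left(-2178 - 6684\right) = - 5 \cdot 10110 \left(-8862\right) = \left(-5\right) \left(-89594820\right) = 447974100$)
$r = 12$
$C = \frac{2 i \sqrt{113}}{5}$ ($C = \frac{2 \sqrt{-467 + 354}}{5} = \frac{2 \sqrt{-113}}{5} = \frac{2 i \sqrt{113}}{5} \approx 4.2521 i$)
$\frac{r d}{C} - \frac{275755}{-5077} = \frac{12 \cdot 447974100}{\frac{2}{5} i \sqrt{113}} - \frac{275755}{-5077} = 5375689200 \left(- \frac{5 i \sqrt{113}}{226}\right) - - \frac{275755}{5077} = - \frac{13439223000 i \sqrt{113}}{113} + \frac{275755}{5077} = \frac{275755}{5077} - \frac{13439223000 i \sqrt{113}}{113}$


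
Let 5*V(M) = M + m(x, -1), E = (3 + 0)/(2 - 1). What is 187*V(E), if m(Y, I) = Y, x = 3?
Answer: 1122/5 ≈ 224.40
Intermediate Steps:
E = 3 (E = 3/1 = 3*1 = 3)
V(M) = 3/5 + M/5 (V(M) = (M + 3)/5 = (3 + M)/5 = 3/5 + M/5)
187*V(E) = 187*(3/5 + (1/5)*3) = 187*(3/5 + 3/5) = 187*(6/5) = 1122/5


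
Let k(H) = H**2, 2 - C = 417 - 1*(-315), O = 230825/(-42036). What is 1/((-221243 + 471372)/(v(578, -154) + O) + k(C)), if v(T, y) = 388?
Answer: 16079143/8579089727344 ≈ 1.8742e-6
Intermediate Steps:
O = -230825/42036 (O = 230825*(-1/42036) = -230825/42036 ≈ -5.4911)
C = -730 (C = 2 - (417 - 1*(-315)) = 2 - (417 + 315) = 2 - 1*732 = 2 - 732 = -730)
1/((-221243 + 471372)/(v(578, -154) + O) + k(C)) = 1/((-221243 + 471372)/(388 - 230825/42036) + (-730)**2) = 1/(250129/(16079143/42036) + 532900) = 1/(250129*(42036/16079143) + 532900) = 1/(10514422644/16079143 + 532900) = 1/(8579089727344/16079143) = 16079143/8579089727344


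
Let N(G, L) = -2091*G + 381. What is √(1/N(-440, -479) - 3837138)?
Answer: 11*I*√2985056642679133/306807 ≈ 1958.9*I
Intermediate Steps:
N(G, L) = 381 - 2091*G
√(1/N(-440, -479) - 3837138) = √(1/(381 - 2091*(-440)) - 3837138) = √(1/(381 + 920040) - 3837138) = √(1/920421 - 3837138) = √(-3531782395097/920421) = 11*I*√2985056642679133/306807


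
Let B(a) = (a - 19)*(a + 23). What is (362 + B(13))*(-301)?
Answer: -43946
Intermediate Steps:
B(a) = (-19 + a)*(23 + a)
(362 + B(13))*(-301) = (362 + (-437 + 13² + 4*13))*(-301) = (362 + (-437 + 169 + 52))*(-301) = (362 - 216)*(-301) = 146*(-301) = -43946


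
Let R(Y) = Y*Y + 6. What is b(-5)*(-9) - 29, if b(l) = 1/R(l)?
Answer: -908/31 ≈ -29.290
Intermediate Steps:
R(Y) = 6 + Y² (R(Y) = Y² + 6 = 6 + Y²)
b(l) = 1/(6 + l²)
b(-5)*(-9) - 29 = -9/(6 + (-5)²) - 29 = -9/(6 + 25) - 29 = -9/31 - 29 = -908/31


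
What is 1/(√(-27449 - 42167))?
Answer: -I*√4351/17404 ≈ -0.0037901*I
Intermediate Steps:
1/(√(-27449 - 42167)) = 1/(√(-69616)) = 1/(4*I*√4351) = -I*√4351/17404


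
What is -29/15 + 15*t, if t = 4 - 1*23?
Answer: -4304/15 ≈ -286.93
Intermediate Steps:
t = -19 (t = 4 - 23 = -19)
-29/15 + 15*t = -29/15 + 15*(-19) = -29*1/15 - 285 = -29/15 - 285 = -4304/15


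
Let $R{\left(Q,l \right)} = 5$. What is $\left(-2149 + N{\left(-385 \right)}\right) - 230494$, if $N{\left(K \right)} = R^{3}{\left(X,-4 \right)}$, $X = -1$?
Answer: $-232518$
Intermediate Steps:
$N{\left(K \right)} = 125$ ($N{\left(K \right)} = 5^{3} = 125$)
$\left(-2149 + N{\left(-385 \right)}\right) - 230494 = \left(-2149 + 125\right) - 230494 = -2024 - 230494 = -232518$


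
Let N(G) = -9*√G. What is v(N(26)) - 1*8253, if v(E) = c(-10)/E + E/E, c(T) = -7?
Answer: -8252 + 7*√26/234 ≈ -8251.8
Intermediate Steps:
v(E) = 1 - 7/E (v(E) = -7/E + E/E = -7/E + 1 = 1 - 7/E)
v(N(26)) - 1*8253 = (-7 - 9*√26)/((-9*√26)) - 1*8253 = (-√26/234)*(-7 - 9*√26) - 8253 = -√26*(-7 - 9*√26)/234 - 8253 = -8253 - √26*(-7 - 9*√26)/234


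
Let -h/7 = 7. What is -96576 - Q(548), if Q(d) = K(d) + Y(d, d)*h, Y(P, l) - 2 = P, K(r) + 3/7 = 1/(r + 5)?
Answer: -38502942/553 ≈ -69626.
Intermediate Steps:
h = -49 (h = -7*7 = -49)
K(r) = -3/7 + 1/(5 + r) (K(r) = -3/7 + 1/(r + 5) = -3/7 + 1/(5 + r))
Y(P, l) = 2 + P
Q(d) = -98 - 49*d + (-8 - 3*d)/(7*(5 + d)) (Q(d) = (-8 - 3*d)/(7*(5 + d)) + (2 + d)*(-49) = (-8 - 3*d)/(7*(5 + d)) + (-98 - 49*d) = -98 - 49*d + (-8 - 3*d)/(7*(5 + d)))
-96576 - Q(548) = -96576 - (-3438 - 2404*548 - 343*548²)/(7*(5 + 548)) = -96576 - (-3438 - 1317392 - 343*300304)/(7*553) = -96576 - (-3438 - 1317392 - 103004272)/(7*553) = -96576 - (-104325102)/(7*553) = -96576 - 1*(-14903586/553) = -96576 + 14903586/553 = -38502942/553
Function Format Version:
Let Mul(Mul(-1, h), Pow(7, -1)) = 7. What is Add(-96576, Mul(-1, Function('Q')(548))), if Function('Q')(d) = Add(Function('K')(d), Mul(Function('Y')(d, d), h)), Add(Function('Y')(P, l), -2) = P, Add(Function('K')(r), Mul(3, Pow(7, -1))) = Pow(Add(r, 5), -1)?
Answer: Rational(-38502942, 553) ≈ -69626.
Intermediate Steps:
h = -49 (h = Mul(-7, 7) = -49)
Function('K')(r) = Add(Rational(-3, 7), Pow(Add(5, r), -1)) (Function('K')(r) = Add(Rational(-3, 7), Pow(Add(r, 5), -1)) = Add(Rational(-3, 7), Pow(Add(5, r), -1)))
Function('Y')(P, l) = Add(2, P)
Function('Q')(d) = Add(-98, Mul(-49, d), Mul(Rational(1, 7), Pow(Add(5, d), -1), Add(-8, Mul(-3, d)))) (Function('Q')(d) = Add(Mul(Rational(1, 7), Pow(Add(5, d), -1), Add(-8, Mul(-3, d))), Mul(Add(2, d), -49)) = Add(Mul(Rational(1, 7), Pow(Add(5, d), -1), Add(-8, Mul(-3, d))), Add(-98, Mul(-49, d))) = Add(-98, Mul(-49, d), Mul(Rational(1, 7), Pow(Add(5, d), -1), Add(-8, Mul(-3, d)))))
Add(-96576, Mul(-1, Function('Q')(548))) = Add(-96576, Mul(-1, Mul(Rational(1, 7), Pow(Add(5, 548), -1), Add(-3438, Mul(-2404, 548), Mul(-343, Pow(548, 2)))))) = Add(-96576, Mul(-1, Mul(Rational(1, 7), Pow(553, -1), Add(-3438, -1317392, Mul(-343, 300304))))) = Add(-96576, Mul(-1, Mul(Rational(1, 7), Rational(1, 553), Add(-3438, -1317392, -103004272)))) = Add(-96576, Mul(-1, Mul(Rational(1, 7), Rational(1, 553), -104325102))) = Add(-96576, Mul(-1, Rational(-14903586, 553))) = Add(-96576, Rational(14903586, 553)) = Rational(-38502942, 553)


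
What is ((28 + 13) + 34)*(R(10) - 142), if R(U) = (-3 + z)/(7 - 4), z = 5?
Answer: -10600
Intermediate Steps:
R(U) = ⅔ (R(U) = (-3 + 5)/(7 - 4) = 2/3 = 2*(⅓) = ⅔)
((28 + 13) + 34)*(R(10) - 142) = ((28 + 13) + 34)*(⅔ - 142) = (41 + 34)*(-424/3) = 75*(-424/3) = -10600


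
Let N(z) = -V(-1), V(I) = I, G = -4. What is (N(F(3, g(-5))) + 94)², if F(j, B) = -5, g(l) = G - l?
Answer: 9025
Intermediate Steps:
g(l) = -4 - l
N(z) = 1 (N(z) = -1*(-1) = 1)
(N(F(3, g(-5))) + 94)² = (1 + 94)² = 95² = 9025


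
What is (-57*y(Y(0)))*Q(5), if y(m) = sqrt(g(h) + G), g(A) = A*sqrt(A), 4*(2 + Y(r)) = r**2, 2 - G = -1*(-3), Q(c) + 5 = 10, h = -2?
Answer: -285*sqrt(-1 - 2*I*sqrt(2)) ≈ -285.0 + 403.05*I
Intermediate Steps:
Q(c) = 5 (Q(c) = -5 + 10 = 5)
G = -1 (G = 2 - (-1)*(-3) = 2 - 1*3 = 2 - 3 = -1)
Y(r) = -2 + r**2/4
g(A) = A**(3/2)
y(m) = sqrt(-1 - 2*I*sqrt(2)) (y(m) = sqrt((-2)**(3/2) - 1) = sqrt(-2*I*sqrt(2) - 1) = sqrt(-1 - 2*I*sqrt(2)))
(-57*y(Y(0)))*Q(5) = -57*sqrt(-1 - 2*I*sqrt(2))*5 = -285*sqrt(-1 - 2*I*sqrt(2))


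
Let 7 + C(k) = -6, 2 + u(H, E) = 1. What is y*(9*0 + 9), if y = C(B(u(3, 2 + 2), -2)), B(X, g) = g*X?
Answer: -117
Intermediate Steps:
u(H, E) = -1 (u(H, E) = -2 + 1 = -1)
B(X, g) = X*g
C(k) = -13 (C(k) = -7 - 6 = -13)
y = -13
y*(9*0 + 9) = -13*(9*0 + 9) = -13*(0 + 9) = -13*9 = -117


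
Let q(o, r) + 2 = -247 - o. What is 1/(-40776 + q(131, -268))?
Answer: -1/41156 ≈ -2.4298e-5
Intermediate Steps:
q(o, r) = -249 - o (q(o, r) = -2 + (-247 - o) = -249 - o)
1/(-40776 + q(131, -268)) = 1/(-40776 + (-249 - 1*131)) = 1/(-40776 + (-249 - 131)) = 1/(-40776 - 380) = 1/(-41156) = -1/41156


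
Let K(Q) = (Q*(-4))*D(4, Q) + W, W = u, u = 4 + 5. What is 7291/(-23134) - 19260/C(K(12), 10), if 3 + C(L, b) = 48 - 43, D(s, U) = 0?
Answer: -222787711/23134 ≈ -9630.3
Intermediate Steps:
u = 9
W = 9
K(Q) = 9 (K(Q) = (Q*(-4))*0 + 9 = -4*Q*0 + 9 = 0 + 9 = 9)
C(L, b) = 2 (C(L, b) = -3 + (48 - 43) = -3 + 5 = 2)
7291/(-23134) - 19260/C(K(12), 10) = 7291/(-23134) - 19260/2 = 7291*(-1/23134) - 19260*½ = -7291/23134 - 9630 = -222787711/23134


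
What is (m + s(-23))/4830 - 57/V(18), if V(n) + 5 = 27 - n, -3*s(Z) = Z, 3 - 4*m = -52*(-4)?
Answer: -826453/57960 ≈ -14.259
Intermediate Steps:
m = -205/4 (m = ¾ - (-13)*(-4) = ¾ - ¼*208 = ¾ - 52 = -205/4 ≈ -51.250)
s(Z) = -Z/3
V(n) = 22 - n (V(n) = -5 + (27 - n) = 22 - n)
(m + s(-23))/4830 - 57/V(18) = (-205/4 - ⅓*(-23))/4830 - 57/(22 - 1*18) = (-205/4 + 23/3)*(1/4830) - 57/(22 - 18) = -523/12*1/4830 - 57/4 = -523/57960 - 57*¼ = -523/57960 - 57/4 = -826453/57960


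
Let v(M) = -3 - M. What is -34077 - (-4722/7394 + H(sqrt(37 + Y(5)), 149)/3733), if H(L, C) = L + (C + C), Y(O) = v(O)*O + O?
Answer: -470285591470/13800901 - sqrt(2)/3733 ≈ -34076.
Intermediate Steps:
Y(O) = O + O*(-3 - O) (Y(O) = (-3 - O)*O + O = O*(-3 - O) + O = O + O*(-3 - O))
H(L, C) = L + 2*C
-34077 - (-4722/7394 + H(sqrt(37 + Y(5)), 149)/3733) = -34077 - (-4722/7394 + (sqrt(37 - 1*5*(2 + 5)) + 2*149)/3733) = -34077 - (-4722*1/7394 + (sqrt(37 - 1*5*7) + 298)*(1/3733)) = -34077 - (-2361/3697 + (sqrt(37 - 35) + 298)*(1/3733)) = -34077 - (-2361/3697 + (sqrt(2) + 298)*(1/3733)) = -34077 - (-2361/3697 + (298 + sqrt(2))*(1/3733)) = -34077 - (-2361/3697 + (298/3733 + sqrt(2)/3733)) = -34077 - (-7711907/13800901 + sqrt(2)/3733) = -34077 + (7711907/13800901 - sqrt(2)/3733) = -470285591470/13800901 - sqrt(2)/3733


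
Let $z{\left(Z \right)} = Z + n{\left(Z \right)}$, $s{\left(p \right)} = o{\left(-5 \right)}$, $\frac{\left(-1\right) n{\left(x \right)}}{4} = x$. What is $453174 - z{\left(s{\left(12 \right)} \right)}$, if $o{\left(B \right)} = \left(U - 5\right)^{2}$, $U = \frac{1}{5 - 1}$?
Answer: $\frac{7251867}{16} \approx 4.5324 \cdot 10^{5}$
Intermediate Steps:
$n{\left(x \right)} = - 4 x$
$U = \frac{1}{4} \approx 0.25$
$o{\left(B \right)} = \frac{361}{16}$ ($o{\left(B \right)} = \left(\frac{1}{4} - 5\right)^{2} = \left(- \frac{19}{4}\right)^{2} = \frac{361}{16}$)
$s{\left(p \right)} = \frac{361}{16}$
$z{\left(Z \right)} = - 3 Z$ ($z{\left(Z \right)} = Z - 4 Z = - 3 Z$)
$453174 - z{\left(s{\left(12 \right)} \right)} = 453174 - \left(-3\right) \frac{361}{16} = 453174 - - \frac{1083}{16} = 453174 + \frac{1083}{16} = \frac{7251867}{16}$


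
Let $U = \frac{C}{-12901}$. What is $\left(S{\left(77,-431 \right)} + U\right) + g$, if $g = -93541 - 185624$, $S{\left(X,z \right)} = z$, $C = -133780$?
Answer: $- \frac{3606934216}{12901} \approx -2.7959 \cdot 10^{5}$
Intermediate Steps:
$U = \frac{133780}{12901}$ ($U = - \frac{133780}{-12901} = \left(-133780\right) \left(- \frac{1}{12901}\right) = \frac{133780}{12901} \approx 10.37$)
$g = -279165$
$\left(S{\left(77,-431 \right)} + U\right) + g = \left(-431 + \frac{133780}{12901}\right) - 279165 = - \frac{5426551}{12901} - 279165 = - \frac{3606934216}{12901}$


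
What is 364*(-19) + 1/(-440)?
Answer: -3043041/440 ≈ -6916.0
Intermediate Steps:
364*(-19) + 1/(-440) = -6916 - 1/440 = -3043041/440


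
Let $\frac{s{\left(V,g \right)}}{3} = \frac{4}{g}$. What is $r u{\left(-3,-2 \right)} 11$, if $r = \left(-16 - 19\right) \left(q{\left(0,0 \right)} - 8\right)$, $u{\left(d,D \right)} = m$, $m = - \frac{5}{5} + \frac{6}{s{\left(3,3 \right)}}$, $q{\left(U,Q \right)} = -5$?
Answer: $\frac{5005}{2} \approx 2502.5$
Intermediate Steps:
$s{\left(V,g \right)} = \frac{12}{g}$ ($s{\left(V,g \right)} = 3 \frac{4}{g} = \frac{12}{g}$)
$m = \frac{1}{2}$ ($m = - \frac{5}{5} + \frac{6}{12 \cdot \frac{1}{3}} = \left(-5\right) \frac{1}{5} + \frac{6}{12 \cdot \frac{1}{3}} = -1 + \frac{6}{4} = -1 + 6 \cdot \frac{1}{4} = -1 + \frac{3}{2} = \frac{1}{2} \approx 0.5$)
$u{\left(d,D \right)} = \frac{1}{2}$
$r = 455$ ($r = \left(-16 - 19\right) \left(-5 - 8\right) = \left(-35\right) \left(-13\right) = 455$)
$r u{\left(-3,-2 \right)} 11 = 455 \cdot \frac{1}{2} \cdot 11 = \frac{455}{2} \cdot 11 = \frac{5005}{2}$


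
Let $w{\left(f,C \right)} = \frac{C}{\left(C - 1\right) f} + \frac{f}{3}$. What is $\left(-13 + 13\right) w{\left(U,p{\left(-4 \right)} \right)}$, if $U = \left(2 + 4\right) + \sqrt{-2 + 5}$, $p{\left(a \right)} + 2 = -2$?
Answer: $0$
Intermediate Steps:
$p{\left(a \right)} = -4$ ($p{\left(a \right)} = -2 - 2 = -4$)
$U = 6 + \sqrt{3} \approx 7.732$
$w{\left(f,C \right)} = \frac{f}{3} + \frac{C}{f \left(-1 + C\right)}$ ($w{\left(f,C \right)} = \frac{C}{\left(-1 + C\right) f} + f \frac{1}{3} = \frac{C}{f \left(-1 + C\right)} + \frac{f}{3} = \frac{f}{3} + \frac{C}{f \left(-1 + C\right)}$)
$\left(-13 + 13\right) w{\left(U,p{\left(-4 \right)} \right)} = \left(-13 + 13\right) \frac{- \left(6 + \sqrt{3}\right)^{2} + 3 \left(-4\right) - 4 \left(6 + \sqrt{3}\right)^{2}}{3 \left(6 + \sqrt{3}\right) \left(-1 - 4\right)} = 0 \frac{- \left(6 + \sqrt{3}\right)^{2} - 12 - 4 \left(6 + \sqrt{3}\right)^{2}}{3 \left(6 + \sqrt{3}\right) \left(-5\right)} = 0 \cdot \frac{1}{3} \frac{1}{6 + \sqrt{3}} \left(- \frac{1}{5}\right) \left(-12 - 5 \left(6 + \sqrt{3}\right)^{2}\right) = 0 \left(- \frac{-12 - 5 \left(6 + \sqrt{3}\right)^{2}}{15 \left(6 + \sqrt{3}\right)}\right) = 0$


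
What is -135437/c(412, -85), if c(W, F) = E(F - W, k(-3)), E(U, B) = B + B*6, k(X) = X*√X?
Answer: -135437*I*√3/63 ≈ -3723.6*I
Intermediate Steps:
k(X) = X^(3/2)
E(U, B) = 7*B (E(U, B) = B + 6*B = 7*B)
c(W, F) = -21*I*√3 (c(W, F) = 7*(-3)^(3/2) = 7*(-3*I*√3) = -21*I*√3)
-135437/c(412, -85) = -135437*I*√3/63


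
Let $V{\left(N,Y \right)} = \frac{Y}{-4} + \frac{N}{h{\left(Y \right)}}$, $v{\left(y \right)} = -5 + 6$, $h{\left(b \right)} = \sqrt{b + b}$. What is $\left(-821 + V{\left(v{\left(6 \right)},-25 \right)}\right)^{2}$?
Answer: $\frac{265527017}{400} + \frac{3259 i \sqrt{2}}{20} \approx 6.6382 \cdot 10^{5} + 230.45 i$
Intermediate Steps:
$h{\left(b \right)} = \sqrt{2} \sqrt{b}$ ($h{\left(b \right)} = \sqrt{2 b} = \sqrt{2} \sqrt{b}$)
$v{\left(y \right)} = 1$
$V{\left(N,Y \right)} = - \frac{Y}{4} + \frac{N \sqrt{2}}{2 \sqrt{Y}}$ ($V{\left(N,Y \right)} = \frac{Y}{-4} + \frac{N}{\sqrt{2} \sqrt{Y}} = Y \left(- \frac{1}{4}\right) + N \frac{\sqrt{2}}{2 \sqrt{Y}} = - \frac{Y}{4} + \frac{N \sqrt{2}}{2 \sqrt{Y}}$)
$\left(-821 + V{\left(v{\left(6 \right)},-25 \right)}\right)^{2} = \left(-821 + \left(\left(- \frac{1}{4}\right) \left(-25\right) + \frac{1}{2} \cdot 1 \sqrt{2} \frac{1}{\sqrt{-25}}\right)\right)^{2} = \left(-821 + \left(\frac{25}{4} + \frac{1}{2} \cdot 1 \sqrt{2} \left(- \frac{i}{5}\right)\right)\right)^{2} = \left(-821 + \left(\frac{25}{4} - \frac{i \sqrt{2}}{10}\right)\right)^{2} = \left(- \frac{3259}{4} - \frac{i \sqrt{2}}{10}\right)^{2}$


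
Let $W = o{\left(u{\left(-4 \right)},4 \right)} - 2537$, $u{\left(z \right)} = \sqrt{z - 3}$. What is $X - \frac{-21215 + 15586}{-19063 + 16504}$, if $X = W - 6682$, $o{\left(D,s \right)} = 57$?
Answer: $- \frac{23451187}{2559} \approx -9164.2$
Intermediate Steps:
$u{\left(z \right)} = \sqrt{-3 + z}$
$W = -2480$ ($W = 57 - 2537 = -2480$)
$X = -9162$ ($X = -2480 - 6682 = -9162$)
$X - \frac{-21215 + 15586}{-19063 + 16504} = -9162 - \frac{-21215 + 15586}{-19063 + 16504} = -9162 - - \frac{5629}{-2559} = -9162 - \left(-5629\right) \left(- \frac{1}{2559}\right) = -9162 - \frac{5629}{2559} = - \frac{23451187}{2559}$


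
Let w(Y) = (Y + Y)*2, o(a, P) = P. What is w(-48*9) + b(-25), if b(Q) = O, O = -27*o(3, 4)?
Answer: -1836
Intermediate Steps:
O = -108 (O = -27*4 = -108)
w(Y) = 4*Y (w(Y) = (2*Y)*2 = 4*Y)
b(Q) = -108
w(-48*9) + b(-25) = 4*(-48*9) - 108 = 4*(-432) - 108 = -1728 - 108 = -1836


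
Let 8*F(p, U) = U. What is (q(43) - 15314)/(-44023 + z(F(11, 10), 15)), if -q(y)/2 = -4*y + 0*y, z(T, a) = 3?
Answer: 1497/4402 ≈ 0.34007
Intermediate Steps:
F(p, U) = U/8
q(y) = 8*y (q(y) = -2*(-4*y + 0*y) = -2*(-4*y + 0) = -(-8)*y = 8*y)
(q(43) - 15314)/(-44023 + z(F(11, 10), 15)) = (8*43 - 15314)/(-44023 + 3) = (344 - 15314)/(-44020) = -14970*(-1/44020) = 1497/4402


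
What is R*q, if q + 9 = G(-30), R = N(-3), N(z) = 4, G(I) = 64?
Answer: 220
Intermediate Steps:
R = 4
q = 55 (q = -9 + 64 = 55)
R*q = 4*55 = 220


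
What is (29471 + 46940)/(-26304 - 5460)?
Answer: -76411/31764 ≈ -2.4056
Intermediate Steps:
(29471 + 46940)/(-26304 - 5460) = 76411/(-31764) = 76411*(-1/31764) = -76411/31764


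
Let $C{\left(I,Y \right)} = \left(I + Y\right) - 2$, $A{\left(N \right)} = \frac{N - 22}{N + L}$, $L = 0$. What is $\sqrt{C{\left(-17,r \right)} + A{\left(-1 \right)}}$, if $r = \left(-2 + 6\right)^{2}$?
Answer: $2 \sqrt{5} \approx 4.4721$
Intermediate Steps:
$r = 16$ ($r = 4^{2} = 16$)
$A{\left(N \right)} = \frac{-22 + N}{N}$ ($A{\left(N \right)} = \frac{N - 22}{N + 0} = \frac{-22 + N}{N}$)
$C{\left(I,Y \right)} = -2 + I + Y$
$\sqrt{C{\left(-17,r \right)} + A{\left(-1 \right)}} = \sqrt{\left(-2 - 17 + 16\right) + \frac{-22 - 1}{-1}} = \sqrt{-3 - -23} = \sqrt{-3 + 23} = \sqrt{20} = 2 \sqrt{5}$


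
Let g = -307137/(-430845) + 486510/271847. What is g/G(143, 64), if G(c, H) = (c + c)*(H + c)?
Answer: 97701557663/2311323451389810 ≈ 4.2271e-5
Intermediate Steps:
G(c, H) = 2*c*(H + c) (G(c, H) = (2*c)*(H + c) = 2*c*(H + c))
g = 97701557663/39041306905 (g = -307137*(-1/430845) + 486510*(1/271847) = 102379/143615 + 486510/271847 = 97701557663/39041306905 ≈ 2.5025)
g/G(143, 64) = 97701557663/(39041306905*((2*143*(64 + 143)))) = 97701557663/(39041306905*((2*143*207))) = (97701557663/39041306905)/59202 = (97701557663/39041306905)*(1/59202) = 97701557663/2311323451389810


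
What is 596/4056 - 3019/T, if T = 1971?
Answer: -922529/666198 ≈ -1.3848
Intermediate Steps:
596/4056 - 3019/T = 596/4056 - 3019/1971 = 596*(1/4056) - 3019*1/1971 = 149/1014 - 3019/1971 = -922529/666198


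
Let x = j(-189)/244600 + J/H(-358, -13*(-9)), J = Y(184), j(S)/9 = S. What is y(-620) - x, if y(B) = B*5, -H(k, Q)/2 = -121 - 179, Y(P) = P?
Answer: -2274999929/733800 ≈ -3100.3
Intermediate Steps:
j(S) = 9*S
H(k, Q) = 600 (H(k, Q) = -2*(-121 - 179) = -2*(-300) = 600)
J = 184
y(B) = 5*B
x = 219929/733800 (x = (9*(-189))/244600 + 184/600 = -1701*1/244600 + 184*(1/600) = -1701/244600 + 23/75 = 219929/733800 ≈ 0.29971)
y(-620) - x = 5*(-620) - 1*219929/733800 = -3100 - 219929/733800 = -2274999929/733800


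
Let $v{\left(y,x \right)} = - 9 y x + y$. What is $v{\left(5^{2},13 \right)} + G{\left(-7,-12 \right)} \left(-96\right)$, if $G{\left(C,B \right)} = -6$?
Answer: $-2324$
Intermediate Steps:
$v{\left(y,x \right)} = y - 9 x y$ ($v{\left(y,x \right)} = - 9 x y + y = y - 9 x y$)
$v{\left(5^{2},13 \right)} + G{\left(-7,-12 \right)} \left(-96\right) = 5^{2} \left(1 - 117\right) - -576 = 25 \left(1 - 117\right) + 576 = 25 \left(-116\right) + 576 = -2900 + 576 = -2324$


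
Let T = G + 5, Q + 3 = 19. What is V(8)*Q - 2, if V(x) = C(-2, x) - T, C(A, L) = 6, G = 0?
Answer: 14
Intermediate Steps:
Q = 16 (Q = -3 + 19 = 16)
T = 5 (T = 0 + 5 = 5)
V(x) = 1 (V(x) = 6 - 1*5 = 6 - 5 = 1)
V(8)*Q - 2 = 1*16 - 2 = 16 - 2 = 14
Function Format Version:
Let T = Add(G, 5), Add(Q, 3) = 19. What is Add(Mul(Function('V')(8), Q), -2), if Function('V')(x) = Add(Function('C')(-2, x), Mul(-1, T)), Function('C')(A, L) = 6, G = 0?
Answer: 14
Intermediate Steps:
Q = 16 (Q = Add(-3, 19) = 16)
T = 5 (T = Add(0, 5) = 5)
Function('V')(x) = 1 (Function('V')(x) = Add(6, Mul(-1, 5)) = Add(6, -5) = 1)
Add(Mul(Function('V')(8), Q), -2) = Add(Mul(1, 16), -2) = Add(16, -2) = 14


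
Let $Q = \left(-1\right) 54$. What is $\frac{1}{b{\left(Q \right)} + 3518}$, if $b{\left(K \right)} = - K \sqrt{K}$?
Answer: $\frac{1759}{6266894} - \frac{81 i \sqrt{6}}{6266894} \approx 0.00028068 - 3.166 \cdot 10^{-5} i$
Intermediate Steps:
$Q = -54$
$b{\left(K \right)} = - K^{\frac{3}{2}}$
$\frac{1}{b{\left(Q \right)} + 3518} = \frac{1}{- \left(-54\right)^{\frac{3}{2}} + 3518} = \frac{1}{- \left(-162\right) i \sqrt{6} + 3518} = \frac{1}{162 i \sqrt{6} + 3518} = \frac{1}{3518 + 162 i \sqrt{6}}$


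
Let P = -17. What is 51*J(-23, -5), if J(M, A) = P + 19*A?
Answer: -5712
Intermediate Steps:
J(M, A) = -17 + 19*A
51*J(-23, -5) = 51*(-17 + 19*(-5)) = 51*(-17 - 95) = 51*(-112) = -5712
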